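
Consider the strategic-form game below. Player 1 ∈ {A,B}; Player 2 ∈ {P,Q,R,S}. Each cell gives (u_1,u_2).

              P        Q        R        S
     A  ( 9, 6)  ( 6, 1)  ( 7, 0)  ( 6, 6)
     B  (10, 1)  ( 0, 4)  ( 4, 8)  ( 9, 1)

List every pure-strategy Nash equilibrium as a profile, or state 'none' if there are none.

(A,P): not NE [P1→B gives 10>9]
(A,Q): not NE [P2→S gives 6>1]
(A,R): not NE [P2→S gives 6>0]
(A,S): not NE [P1→B gives 9>6]
(B,P): not NE [P2→R gives 8>1]
(B,Q): not NE [P1→A gives 6>0; P2→R gives 8>4]
(B,R): not NE [P1→A gives 7>4]
(B,S): not NE [P2→R gives 8>1]

No pure NE.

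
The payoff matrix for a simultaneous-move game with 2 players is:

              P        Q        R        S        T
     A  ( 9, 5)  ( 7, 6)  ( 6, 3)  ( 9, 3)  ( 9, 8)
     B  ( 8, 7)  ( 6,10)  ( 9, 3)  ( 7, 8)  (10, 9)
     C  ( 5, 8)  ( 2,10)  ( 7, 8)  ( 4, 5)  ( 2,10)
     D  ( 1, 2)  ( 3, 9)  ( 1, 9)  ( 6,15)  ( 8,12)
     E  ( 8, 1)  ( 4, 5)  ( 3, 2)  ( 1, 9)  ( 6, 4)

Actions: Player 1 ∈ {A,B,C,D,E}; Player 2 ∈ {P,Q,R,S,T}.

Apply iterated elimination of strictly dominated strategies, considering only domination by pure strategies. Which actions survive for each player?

Remaining: P1:{A,B} P2:{Q,T}

P1 drop C (B beats it: P:8>5 Q:6>2 R:9>7 S:7>4 T:10>2)
P1 drop D (A beats it: P:9>1 Q:7>3 R:6>1 S:9>6 T:9>8)
P1 drop E (A beats it: P:9>8 Q:7>4 R:6>3 S:9>1 T:9>6)
P2 drop P (Q beats it: A:6>5 B:10>7)
P2 drop R (Q beats it: A:6>3 B:10>3)
P2 drop S (Q beats it: A:6>3 B:10>8)
P1→{A,B} P2→{Q,T}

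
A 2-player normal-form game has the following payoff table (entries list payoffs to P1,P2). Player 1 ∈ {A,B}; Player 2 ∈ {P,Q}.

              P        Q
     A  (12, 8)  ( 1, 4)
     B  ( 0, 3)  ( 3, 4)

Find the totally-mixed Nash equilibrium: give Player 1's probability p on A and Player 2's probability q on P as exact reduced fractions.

P1 mixes 1/5 on A; P2 mixes 1/7 on P

P1 indiff ⇒ q·12+(1-q)·1 = q·0+(1-q)·3 ⇒ q(12) = (1-q)(2) ⇒ q = 1/7
P2 indiff ⇒ p·8+(1-p)·3 = p·4+(1-p)·4 ⇒ p(4) = (1-p)(1) ⇒ p = 1/5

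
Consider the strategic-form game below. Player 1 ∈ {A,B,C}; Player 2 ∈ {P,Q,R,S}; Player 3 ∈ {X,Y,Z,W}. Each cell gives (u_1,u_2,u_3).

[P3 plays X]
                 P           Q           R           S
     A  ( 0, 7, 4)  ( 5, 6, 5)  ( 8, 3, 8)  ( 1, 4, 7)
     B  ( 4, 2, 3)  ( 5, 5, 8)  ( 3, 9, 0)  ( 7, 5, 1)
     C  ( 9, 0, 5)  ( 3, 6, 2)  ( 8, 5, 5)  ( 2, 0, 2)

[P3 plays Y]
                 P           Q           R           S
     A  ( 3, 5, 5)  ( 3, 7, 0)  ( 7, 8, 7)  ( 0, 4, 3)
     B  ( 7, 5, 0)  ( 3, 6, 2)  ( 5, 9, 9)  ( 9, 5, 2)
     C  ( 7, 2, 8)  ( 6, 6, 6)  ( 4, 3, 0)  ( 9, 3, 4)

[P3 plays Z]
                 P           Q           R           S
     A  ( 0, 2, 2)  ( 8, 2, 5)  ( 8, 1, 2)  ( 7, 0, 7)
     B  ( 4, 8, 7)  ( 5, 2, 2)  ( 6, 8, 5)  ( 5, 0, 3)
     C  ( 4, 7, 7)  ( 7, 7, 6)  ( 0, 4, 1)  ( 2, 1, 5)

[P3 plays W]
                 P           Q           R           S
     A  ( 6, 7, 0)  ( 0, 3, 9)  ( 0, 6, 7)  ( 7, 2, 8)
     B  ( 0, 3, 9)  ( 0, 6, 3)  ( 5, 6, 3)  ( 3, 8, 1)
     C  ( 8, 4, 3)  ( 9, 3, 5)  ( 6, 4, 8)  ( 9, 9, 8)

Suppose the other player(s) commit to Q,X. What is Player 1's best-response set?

u_1(A vs Q,X) = 5
u_1(B vs Q,X) = 5
u_1(C vs Q,X) = 3
max payoff 5 at {A,B}

argmax u_1 = {A,B}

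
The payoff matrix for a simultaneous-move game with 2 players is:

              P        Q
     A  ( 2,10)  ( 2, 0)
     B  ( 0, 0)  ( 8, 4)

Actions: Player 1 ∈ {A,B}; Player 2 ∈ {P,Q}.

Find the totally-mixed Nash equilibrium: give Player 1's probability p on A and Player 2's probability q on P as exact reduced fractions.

P1 indiff ⇒ q·2+(1-q)·2 = q·0+(1-q)·8 ⇒ q(2) = (1-q)(6) ⇒ q = 3/4
P2 indiff ⇒ p·10+(1-p)·0 = p·0+(1-p)·4 ⇒ p(10) = (1-p)(4) ⇒ p = 2/7

p=2/7, q=3/4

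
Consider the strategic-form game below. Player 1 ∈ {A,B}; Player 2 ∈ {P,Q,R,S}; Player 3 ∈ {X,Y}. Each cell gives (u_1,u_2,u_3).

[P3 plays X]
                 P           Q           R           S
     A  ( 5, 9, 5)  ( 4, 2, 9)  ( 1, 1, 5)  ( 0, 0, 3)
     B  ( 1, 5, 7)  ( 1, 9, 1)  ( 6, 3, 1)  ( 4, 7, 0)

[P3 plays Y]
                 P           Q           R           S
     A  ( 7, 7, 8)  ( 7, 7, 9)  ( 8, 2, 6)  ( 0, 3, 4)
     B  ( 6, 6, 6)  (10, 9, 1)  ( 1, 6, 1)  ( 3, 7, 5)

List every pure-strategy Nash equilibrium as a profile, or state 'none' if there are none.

Nash profiles: (A,P,Y), (B,Q,Y)

(A,P,X): not NE [P3→Y gives 8>5]
(A,P,Y): NE
(A,Q,X): not NE [P2→P gives 9>2]
(A,Q,Y): not NE [P1→B gives 10>7]
(A,R,X): not NE [P1→B gives 6>1; P2→P gives 9>1; P3→Y gives 6>5]
(A,R,Y): not NE [P2→Q gives 7>2]
(A,S,X): not NE [P1→B gives 4>0; P2→P gives 9>0; P3→Y gives 4>3]
(A,S,Y): not NE [P1→B gives 3>0; P2→Q gives 7>3]
(B,P,X): not NE [P1→A gives 5>1; P2→Q gives 9>5]
(B,P,Y): not NE [P1→A gives 7>6; P2→Q gives 9>6; P3→X gives 7>6]
(B,Q,X): not NE [P1→A gives 4>1]
(B,Q,Y): NE
(B,R,X): not NE [P2→Q gives 9>3]
(B,R,Y): not NE [P1→A gives 8>1; P2→Q gives 9>6]
(B,S,X): not NE [P2→Q gives 9>7; P3→Y gives 5>0]
(B,S,Y): not NE [P2→Q gives 9>7]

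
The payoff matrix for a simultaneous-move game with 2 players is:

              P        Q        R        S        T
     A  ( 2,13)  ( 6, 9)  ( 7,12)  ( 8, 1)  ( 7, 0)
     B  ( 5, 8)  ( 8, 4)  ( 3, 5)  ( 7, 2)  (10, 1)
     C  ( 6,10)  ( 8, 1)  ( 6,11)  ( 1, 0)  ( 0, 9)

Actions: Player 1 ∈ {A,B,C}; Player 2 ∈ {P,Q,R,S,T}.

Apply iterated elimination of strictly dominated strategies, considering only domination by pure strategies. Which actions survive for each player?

IESDS → P1:{A,C} P2:{P,R}

P2 drop Q (P beats it: A:13>9 B:8>4 C:10>1)
P2 drop S (P beats it: A:13>1 B:8>2 C:10>0)
P2 drop T (P beats it: A:13>0 B:8>1 C:10>9)
P1 drop B (C beats it: P:6>5 R:6>3)
P1→{A,C} P2→{P,R}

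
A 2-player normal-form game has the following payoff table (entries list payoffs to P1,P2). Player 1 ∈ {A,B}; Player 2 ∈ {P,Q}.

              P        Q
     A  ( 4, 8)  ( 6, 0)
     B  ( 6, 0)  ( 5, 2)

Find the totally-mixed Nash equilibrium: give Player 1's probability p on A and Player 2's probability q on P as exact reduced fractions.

P1 mixes 1/5 on A; P2 mixes 1/3 on P

P1 indiff ⇒ q·4+(1-q)·6 = q·6+(1-q)·5 ⇒ q(-2) = (1-q)(-1) ⇒ q = 1/3
P2 indiff ⇒ p·8+(1-p)·0 = p·0+(1-p)·2 ⇒ p(8) = (1-p)(2) ⇒ p = 1/5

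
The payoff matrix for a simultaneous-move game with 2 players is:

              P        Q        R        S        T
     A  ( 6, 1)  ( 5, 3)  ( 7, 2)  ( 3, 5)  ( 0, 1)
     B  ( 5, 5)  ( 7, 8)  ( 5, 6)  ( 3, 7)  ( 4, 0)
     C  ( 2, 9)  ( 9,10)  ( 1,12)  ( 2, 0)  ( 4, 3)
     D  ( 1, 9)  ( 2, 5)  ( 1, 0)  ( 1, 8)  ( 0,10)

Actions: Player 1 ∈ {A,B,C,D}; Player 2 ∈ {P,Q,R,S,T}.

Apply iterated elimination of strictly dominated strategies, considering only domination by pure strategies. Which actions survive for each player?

IESDS → P1:{A,B,C} P2:{Q,R,S}

P1 drop D (B beats it: P:5>1 Q:7>2 R:5>1 S:3>1 T:4>0)
P2 drop P (Q beats it: A:3>1 B:8>5 C:10>9)
P2 drop T (Q beats it: A:3>1 B:8>0 C:10>3)
P1→{A,B,C} P2→{Q,R,S}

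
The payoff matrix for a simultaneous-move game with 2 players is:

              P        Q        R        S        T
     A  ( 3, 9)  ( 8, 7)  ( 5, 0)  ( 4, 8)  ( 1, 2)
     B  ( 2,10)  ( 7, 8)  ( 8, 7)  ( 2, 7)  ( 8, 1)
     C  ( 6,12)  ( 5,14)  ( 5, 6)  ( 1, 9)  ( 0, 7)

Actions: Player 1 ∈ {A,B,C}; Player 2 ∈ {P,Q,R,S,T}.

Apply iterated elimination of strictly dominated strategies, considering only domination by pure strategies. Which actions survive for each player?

Survivors P1:{A,C} P2:{P,Q}

P2 drop R (P beats it: A:9>0 B:10>7 C:12>6)
P2 drop S (P beats it: A:9>8 B:10>7 C:12>9)
P2 drop T (P beats it: A:9>2 B:10>1 C:12>7)
P1 drop B (A beats it: P:3>2 Q:8>7)
P1→{A,C} P2→{P,Q}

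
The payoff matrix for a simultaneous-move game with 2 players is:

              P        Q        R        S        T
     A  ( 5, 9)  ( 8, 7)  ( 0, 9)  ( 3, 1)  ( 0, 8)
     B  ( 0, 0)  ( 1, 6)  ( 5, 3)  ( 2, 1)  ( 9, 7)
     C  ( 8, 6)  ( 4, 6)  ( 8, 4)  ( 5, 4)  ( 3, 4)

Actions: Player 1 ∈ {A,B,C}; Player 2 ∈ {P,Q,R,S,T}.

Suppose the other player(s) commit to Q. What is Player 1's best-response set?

BR_1 = {A}

u_1(A vs Q) = 8
u_1(B vs Q) = 1
u_1(C vs Q) = 4
max payoff 8 at {A}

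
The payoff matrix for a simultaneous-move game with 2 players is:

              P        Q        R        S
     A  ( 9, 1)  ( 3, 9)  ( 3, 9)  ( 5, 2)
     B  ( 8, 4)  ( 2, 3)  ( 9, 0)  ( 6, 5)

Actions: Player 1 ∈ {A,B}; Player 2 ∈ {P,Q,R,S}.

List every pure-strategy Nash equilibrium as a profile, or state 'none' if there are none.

(A,P): not NE [P2→R gives 9>1]
(A,Q): NE
(A,R): not NE [P1→B gives 9>3]
(A,S): not NE [P1→B gives 6>5; P2→R gives 9>2]
(B,P): not NE [P1→A gives 9>8; P2→S gives 5>4]
(B,Q): not NE [P1→A gives 3>2; P2→S gives 5>3]
(B,R): not NE [P2→S gives 5>0]
(B,S): NE

PSNE = {(A,Q), (B,S)}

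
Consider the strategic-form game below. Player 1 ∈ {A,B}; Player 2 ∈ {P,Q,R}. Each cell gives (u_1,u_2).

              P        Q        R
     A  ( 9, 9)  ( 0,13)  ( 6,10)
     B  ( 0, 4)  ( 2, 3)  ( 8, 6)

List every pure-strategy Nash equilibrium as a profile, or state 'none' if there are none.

Nash profiles: (B,R)

(A,P): not NE [P2→Q gives 13>9]
(A,Q): not NE [P1→B gives 2>0]
(A,R): not NE [P1→B gives 8>6; P2→Q gives 13>10]
(B,P): not NE [P1→A gives 9>0; P2→R gives 6>4]
(B,Q): not NE [P2→R gives 6>3]
(B,R): NE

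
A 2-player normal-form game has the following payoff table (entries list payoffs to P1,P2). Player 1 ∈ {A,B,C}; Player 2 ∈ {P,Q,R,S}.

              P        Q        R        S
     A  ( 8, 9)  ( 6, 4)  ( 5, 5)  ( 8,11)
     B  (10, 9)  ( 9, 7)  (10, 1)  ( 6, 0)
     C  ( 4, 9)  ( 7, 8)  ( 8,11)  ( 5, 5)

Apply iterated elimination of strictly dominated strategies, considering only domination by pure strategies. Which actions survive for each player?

Survivors P1:{A,B} P2:{P,S}

P1 drop C (B beats it: P:10>4 Q:9>7 R:10>8 S:6>5)
P2 drop Q (P beats it: A:9>4 B:9>7)
P2 drop R (P beats it: A:9>5 B:9>1)
P1→{A,B} P2→{P,S}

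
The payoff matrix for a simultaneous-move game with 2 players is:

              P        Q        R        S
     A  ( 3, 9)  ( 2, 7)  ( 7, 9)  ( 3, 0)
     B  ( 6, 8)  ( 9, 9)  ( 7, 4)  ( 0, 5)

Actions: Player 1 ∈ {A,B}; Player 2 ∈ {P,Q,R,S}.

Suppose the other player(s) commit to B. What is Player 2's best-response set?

u_2(P vs B) = 8
u_2(Q vs B) = 9
u_2(R vs B) = 4
u_2(S vs B) = 5
max payoff 9 at {Q}

P2 best: {Q}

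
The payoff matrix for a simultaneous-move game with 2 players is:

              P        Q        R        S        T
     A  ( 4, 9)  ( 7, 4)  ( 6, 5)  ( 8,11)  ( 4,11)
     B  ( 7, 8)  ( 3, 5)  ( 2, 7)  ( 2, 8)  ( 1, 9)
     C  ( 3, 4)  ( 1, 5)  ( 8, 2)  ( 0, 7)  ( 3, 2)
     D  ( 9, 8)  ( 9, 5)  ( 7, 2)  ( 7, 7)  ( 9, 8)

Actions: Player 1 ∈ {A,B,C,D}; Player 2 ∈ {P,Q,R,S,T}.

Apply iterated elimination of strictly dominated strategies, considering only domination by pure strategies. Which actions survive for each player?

Survivors P1:{A,D} P2:{P,S,T}

P1 drop B (D beats it: P:9>7 Q:9>3 R:7>2 S:7>2 T:9>1)
P2 drop Q (S beats it: A:11>4 C:7>5 D:7>5)
P2 drop R (P beats it: A:9>5 C:4>2 D:8>2)
P1 drop C (A beats it: P:4>3 S:8>0 T:4>3)
P1→{A,D} P2→{P,S,T}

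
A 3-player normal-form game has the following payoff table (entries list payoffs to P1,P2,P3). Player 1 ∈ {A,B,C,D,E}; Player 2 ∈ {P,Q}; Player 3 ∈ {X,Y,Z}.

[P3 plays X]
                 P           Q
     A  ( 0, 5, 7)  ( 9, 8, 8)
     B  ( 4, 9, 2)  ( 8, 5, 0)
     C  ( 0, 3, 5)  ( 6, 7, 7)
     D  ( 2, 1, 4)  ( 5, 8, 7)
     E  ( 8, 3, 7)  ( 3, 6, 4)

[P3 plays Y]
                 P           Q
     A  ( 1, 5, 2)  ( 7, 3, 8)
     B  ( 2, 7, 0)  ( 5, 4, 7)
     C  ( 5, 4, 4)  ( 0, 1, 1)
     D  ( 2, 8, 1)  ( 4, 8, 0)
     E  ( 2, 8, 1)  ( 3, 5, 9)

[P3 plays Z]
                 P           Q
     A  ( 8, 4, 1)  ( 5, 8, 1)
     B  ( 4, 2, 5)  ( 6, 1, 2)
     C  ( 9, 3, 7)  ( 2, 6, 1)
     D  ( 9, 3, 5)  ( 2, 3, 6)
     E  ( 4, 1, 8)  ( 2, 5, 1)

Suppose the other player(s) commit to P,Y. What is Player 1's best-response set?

u_1(A vs P,Y) = 1
u_1(B vs P,Y) = 2
u_1(C vs P,Y) = 5
u_1(D vs P,Y) = 2
u_1(E vs P,Y) = 2
max payoff 5 at {C}

BR_1 = {C}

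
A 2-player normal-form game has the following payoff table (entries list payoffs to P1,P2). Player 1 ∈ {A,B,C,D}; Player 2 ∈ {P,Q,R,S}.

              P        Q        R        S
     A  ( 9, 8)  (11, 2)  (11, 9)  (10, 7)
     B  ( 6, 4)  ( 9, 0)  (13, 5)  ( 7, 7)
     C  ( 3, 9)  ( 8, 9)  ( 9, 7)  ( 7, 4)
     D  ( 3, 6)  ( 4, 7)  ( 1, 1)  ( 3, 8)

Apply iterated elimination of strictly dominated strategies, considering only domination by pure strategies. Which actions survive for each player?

Survivors P1:{A,B} P2:{R,S}

P1 drop C (A beats it: P:9>3 Q:11>8 R:11>9 S:10>7)
P1 drop D (A beats it: P:9>3 Q:11>4 R:11>1 S:10>3)
P2 drop P (R beats it: A:9>8 B:5>4)
P2 drop Q (R beats it: A:9>2 B:5>0)
P1→{A,B} P2→{R,S}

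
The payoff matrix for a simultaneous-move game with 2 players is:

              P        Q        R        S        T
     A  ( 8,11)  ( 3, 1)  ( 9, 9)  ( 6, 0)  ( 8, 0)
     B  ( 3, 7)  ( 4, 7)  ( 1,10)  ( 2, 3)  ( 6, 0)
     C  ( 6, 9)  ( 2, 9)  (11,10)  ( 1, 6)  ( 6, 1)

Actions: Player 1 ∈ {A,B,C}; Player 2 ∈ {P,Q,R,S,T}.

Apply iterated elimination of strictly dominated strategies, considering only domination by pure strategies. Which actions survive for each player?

P2 drop Q (R beats it: A:9>1 B:10>7 C:10>9)
P1 drop B (A beats it: P:8>3 R:9>1 S:6>2 T:8>6)
P2 drop S (P beats it: A:11>0 C:9>6)
P2 drop T (P beats it: A:11>0 C:9>1)
P1→{A,C} P2→{P,R}

Remaining: P1:{A,C} P2:{P,R}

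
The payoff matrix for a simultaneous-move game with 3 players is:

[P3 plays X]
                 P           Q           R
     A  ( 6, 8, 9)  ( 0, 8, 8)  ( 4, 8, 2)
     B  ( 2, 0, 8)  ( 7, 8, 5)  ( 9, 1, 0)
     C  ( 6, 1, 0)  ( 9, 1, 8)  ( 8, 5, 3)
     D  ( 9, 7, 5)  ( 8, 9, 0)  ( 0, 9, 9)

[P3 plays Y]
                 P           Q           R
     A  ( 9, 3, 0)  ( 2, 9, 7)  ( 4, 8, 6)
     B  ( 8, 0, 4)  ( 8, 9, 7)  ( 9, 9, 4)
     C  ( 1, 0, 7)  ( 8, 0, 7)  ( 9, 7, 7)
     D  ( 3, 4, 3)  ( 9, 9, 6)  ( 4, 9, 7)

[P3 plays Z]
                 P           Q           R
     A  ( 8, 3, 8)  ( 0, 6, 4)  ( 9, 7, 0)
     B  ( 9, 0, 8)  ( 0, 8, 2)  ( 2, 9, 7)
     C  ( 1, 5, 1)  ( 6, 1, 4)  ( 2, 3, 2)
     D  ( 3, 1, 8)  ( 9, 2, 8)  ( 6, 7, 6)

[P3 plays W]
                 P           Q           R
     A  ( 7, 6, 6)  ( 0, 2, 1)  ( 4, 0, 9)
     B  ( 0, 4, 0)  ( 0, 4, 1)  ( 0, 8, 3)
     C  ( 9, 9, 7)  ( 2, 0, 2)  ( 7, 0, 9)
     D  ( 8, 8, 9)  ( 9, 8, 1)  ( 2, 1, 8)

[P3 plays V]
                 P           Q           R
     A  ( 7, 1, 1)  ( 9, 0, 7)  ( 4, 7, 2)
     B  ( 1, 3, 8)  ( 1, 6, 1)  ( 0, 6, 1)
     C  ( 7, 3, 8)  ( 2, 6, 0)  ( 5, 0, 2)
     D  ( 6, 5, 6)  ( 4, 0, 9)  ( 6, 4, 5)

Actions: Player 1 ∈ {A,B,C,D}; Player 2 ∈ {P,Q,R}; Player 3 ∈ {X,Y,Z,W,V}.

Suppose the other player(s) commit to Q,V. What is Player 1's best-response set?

u_1(A vs Q,V) = 9
u_1(B vs Q,V) = 1
u_1(C vs Q,V) = 2
u_1(D vs Q,V) = 4
max payoff 9 at {A}

BR_1 = {A}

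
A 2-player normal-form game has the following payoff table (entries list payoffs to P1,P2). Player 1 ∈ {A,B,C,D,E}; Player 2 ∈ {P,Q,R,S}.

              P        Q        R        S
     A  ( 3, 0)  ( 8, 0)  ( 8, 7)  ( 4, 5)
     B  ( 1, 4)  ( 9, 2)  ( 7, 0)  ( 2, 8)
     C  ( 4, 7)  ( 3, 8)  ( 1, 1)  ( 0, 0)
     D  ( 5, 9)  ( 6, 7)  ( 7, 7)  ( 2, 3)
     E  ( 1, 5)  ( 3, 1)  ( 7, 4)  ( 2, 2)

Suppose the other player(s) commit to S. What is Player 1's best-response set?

argmax u_1 = {A}

u_1(A vs S) = 4
u_1(B vs S) = 2
u_1(C vs S) = 0
u_1(D vs S) = 2
u_1(E vs S) = 2
max payoff 4 at {A}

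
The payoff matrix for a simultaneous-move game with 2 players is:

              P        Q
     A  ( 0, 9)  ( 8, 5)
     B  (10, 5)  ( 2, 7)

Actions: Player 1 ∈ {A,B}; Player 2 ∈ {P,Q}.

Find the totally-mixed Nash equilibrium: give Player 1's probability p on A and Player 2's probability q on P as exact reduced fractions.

P1 mixes 1/3 on A; P2 mixes 3/8 on P

P1 indiff ⇒ q·0+(1-q)·8 = q·10+(1-q)·2 ⇒ q(-10) = (1-q)(-6) ⇒ q = 3/8
P2 indiff ⇒ p·9+(1-p)·5 = p·5+(1-p)·7 ⇒ p(4) = (1-p)(2) ⇒ p = 1/3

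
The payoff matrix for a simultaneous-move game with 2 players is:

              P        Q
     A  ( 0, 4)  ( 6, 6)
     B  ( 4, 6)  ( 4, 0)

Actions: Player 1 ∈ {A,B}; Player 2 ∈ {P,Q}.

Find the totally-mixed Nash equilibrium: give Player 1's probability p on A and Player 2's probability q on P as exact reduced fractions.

P1 mixes 3/4 on A; P2 mixes 1/3 on P

P1 indiff ⇒ q·0+(1-q)·6 = q·4+(1-q)·4 ⇒ q(-4) = (1-q)(-2) ⇒ q = 1/3
P2 indiff ⇒ p·4+(1-p)·6 = p·6+(1-p)·0 ⇒ p(-2) = (1-p)(-6) ⇒ p = 3/4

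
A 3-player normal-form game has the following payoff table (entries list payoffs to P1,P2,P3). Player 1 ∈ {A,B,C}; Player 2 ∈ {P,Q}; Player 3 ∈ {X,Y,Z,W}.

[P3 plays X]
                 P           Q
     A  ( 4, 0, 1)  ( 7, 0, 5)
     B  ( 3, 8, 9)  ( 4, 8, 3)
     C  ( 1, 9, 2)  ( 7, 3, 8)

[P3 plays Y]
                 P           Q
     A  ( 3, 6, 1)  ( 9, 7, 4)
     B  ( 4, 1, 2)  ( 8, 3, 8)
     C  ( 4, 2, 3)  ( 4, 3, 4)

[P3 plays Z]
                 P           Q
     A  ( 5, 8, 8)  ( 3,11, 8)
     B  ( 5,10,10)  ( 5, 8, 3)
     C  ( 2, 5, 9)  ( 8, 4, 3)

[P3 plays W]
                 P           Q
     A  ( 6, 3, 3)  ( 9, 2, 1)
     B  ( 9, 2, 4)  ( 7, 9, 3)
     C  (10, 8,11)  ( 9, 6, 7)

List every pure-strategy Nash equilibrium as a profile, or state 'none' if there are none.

(A,P,X): not NE [P3→Z gives 8>1]
(A,P,Y): not NE [P1→C gives 4>3; P2→Q gives 7>6; P3→Z gives 8>1]
(A,P,Z): not NE [P2→Q gives 11>8]
(A,P,W): not NE [P1→C gives 10>6; P3→Z gives 8>3]
(A,Q,X): not NE [P3→Z gives 8>5]
(A,Q,Y): not NE [P3→Z gives 8>4]
(A,Q,Z): not NE [P1→C gives 8>3]
(A,Q,W): not NE [P2→P gives 3>2; P3→Z gives 8>1]
(B,P,X): not NE [P1→A gives 4>3; P3→Z gives 10>9]
(B,P,Y): not NE [P2→Q gives 3>1; P3→Z gives 10>2]
(B,P,Z): NE
(B,P,W): not NE [P1→C gives 10>9; P2→Q gives 9>2; P3→Z gives 10>4]
(B,Q,X): not NE [P1→C gives 7>4; P3→Y gives 8>3]
(B,Q,Y): not NE [P1→A gives 9>8]
(B,Q,Z): not NE [P1→C gives 8>5; P2→P gives 10>8; P3→Y gives 8>3]
(B,Q,W): not NE [P1→C gives 9>7; P3→Y gives 8>3]
(C,P,X): not NE [P1→A gives 4>1; P3→W gives 11>2]
(C,P,Y): not NE [P2→Q gives 3>2; P3→W gives 11>3]
(C,P,Z): not NE [P1→B gives 5>2; P3→W gives 11>9]
(C,P,W): NE
(C,Q,X): not NE [P2→P gives 9>3]
(C,Q,Y): not NE [P1→A gives 9>4; P3→X gives 8>4]
(C,Q,Z): not NE [P2→P gives 5>4; P3→X gives 8>3]
(C,Q,W): not NE [P2→P gives 8>6; P3→X gives 8>7]

PSNE = {(B,P,Z), (C,P,W)}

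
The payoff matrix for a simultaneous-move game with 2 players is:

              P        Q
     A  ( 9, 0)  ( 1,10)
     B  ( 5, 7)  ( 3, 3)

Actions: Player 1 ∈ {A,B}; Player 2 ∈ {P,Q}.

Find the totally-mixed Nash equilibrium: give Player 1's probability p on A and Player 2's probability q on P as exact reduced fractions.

P1 indiff ⇒ q·9+(1-q)·1 = q·5+(1-q)·3 ⇒ q(4) = (1-q)(2) ⇒ q = 1/3
P2 indiff ⇒ p·0+(1-p)·7 = p·10+(1-p)·3 ⇒ p(-10) = (1-p)(-4) ⇒ p = 2/7

(p,q) = (2/7, 1/3)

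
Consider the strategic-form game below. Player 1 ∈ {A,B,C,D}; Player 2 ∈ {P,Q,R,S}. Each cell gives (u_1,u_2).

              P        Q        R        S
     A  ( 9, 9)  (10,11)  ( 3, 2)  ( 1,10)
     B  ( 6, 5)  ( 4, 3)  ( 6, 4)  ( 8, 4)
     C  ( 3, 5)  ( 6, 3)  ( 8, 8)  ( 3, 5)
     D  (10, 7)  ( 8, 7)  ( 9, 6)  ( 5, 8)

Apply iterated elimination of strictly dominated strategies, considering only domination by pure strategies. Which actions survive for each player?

P1 drop C (D beats it: P:10>3 Q:8>6 R:9>8 S:5>3)
P2 drop R (P beats it: A:9>2 B:5>4 D:7>6)
P1→{A,B,D} P2→{P,Q,S}

IESDS → P1:{A,B,D} P2:{P,Q,S}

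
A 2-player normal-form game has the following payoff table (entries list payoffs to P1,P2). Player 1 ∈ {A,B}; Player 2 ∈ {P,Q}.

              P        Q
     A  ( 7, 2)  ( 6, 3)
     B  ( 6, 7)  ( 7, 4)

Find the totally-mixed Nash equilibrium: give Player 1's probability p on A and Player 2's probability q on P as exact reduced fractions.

P1 indiff ⇒ q·7+(1-q)·6 = q·6+(1-q)·7 ⇒ q(1) = (1-q)(1) ⇒ q = 1/2
P2 indiff ⇒ p·2+(1-p)·7 = p·3+(1-p)·4 ⇒ p(-1) = (1-p)(-3) ⇒ p = 3/4

(p,q) = (3/4, 1/2)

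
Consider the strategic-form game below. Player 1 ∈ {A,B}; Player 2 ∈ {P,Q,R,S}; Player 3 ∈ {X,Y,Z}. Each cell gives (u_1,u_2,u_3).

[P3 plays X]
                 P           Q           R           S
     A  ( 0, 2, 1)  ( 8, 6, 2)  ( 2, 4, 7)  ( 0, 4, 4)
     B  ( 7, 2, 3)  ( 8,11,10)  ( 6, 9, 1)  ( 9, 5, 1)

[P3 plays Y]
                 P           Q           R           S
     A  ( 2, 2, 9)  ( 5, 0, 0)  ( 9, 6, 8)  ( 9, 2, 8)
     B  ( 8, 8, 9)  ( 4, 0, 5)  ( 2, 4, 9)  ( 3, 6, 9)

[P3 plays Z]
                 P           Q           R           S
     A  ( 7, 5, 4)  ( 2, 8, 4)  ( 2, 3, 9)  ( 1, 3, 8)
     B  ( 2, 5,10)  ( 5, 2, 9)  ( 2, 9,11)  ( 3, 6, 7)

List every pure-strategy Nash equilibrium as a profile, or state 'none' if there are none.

NE set: (B,Q,X), (B,R,Z)

(A,P,X): not NE [P1→B gives 7>0; P2→Q gives 6>2; P3→Y gives 9>1]
(A,P,Y): not NE [P1→B gives 8>2; P2→R gives 6>2]
(A,P,Z): not NE [P2→Q gives 8>5; P3→Y gives 9>4]
(A,Q,X): not NE [P3→Z gives 4>2]
(A,Q,Y): not NE [P2→R gives 6>0; P3→Z gives 4>0]
(A,Q,Z): not NE [P1→B gives 5>2]
(A,R,X): not NE [P1→B gives 6>2; P2→Q gives 6>4; P3→Z gives 9>7]
(A,R,Y): not NE [P3→Z gives 9>8]
(A,R,Z): not NE [P2→Q gives 8>3]
(A,S,X): not NE [P1→B gives 9>0; P2→Q gives 6>4; P3→Z gives 8>4]
(A,S,Y): not NE [P2→R gives 6>2]
(A,S,Z): not NE [P1→B gives 3>1; P2→Q gives 8>3]
(B,P,X): not NE [P2→Q gives 11>2; P3→Z gives 10>3]
(B,P,Y): not NE [P3→Z gives 10>9]
(B,P,Z): not NE [P1→A gives 7>2; P2→R gives 9>5]
(B,Q,X): NE
(B,Q,Y): not NE [P1→A gives 5>4; P2→P gives 8>0; P3→X gives 10>5]
(B,Q,Z): not NE [P2→R gives 9>2; P3→X gives 10>9]
(B,R,X): not NE [P2→Q gives 11>9; P3→Z gives 11>1]
(B,R,Y): not NE [P1→A gives 9>2; P2→P gives 8>4; P3→Z gives 11>9]
(B,R,Z): NE
(B,S,X): not NE [P2→Q gives 11>5; P3→Y gives 9>1]
(B,S,Y): not NE [P1→A gives 9>3; P2→P gives 8>6]
(B,S,Z): not NE [P2→R gives 9>6; P3→Y gives 9>7]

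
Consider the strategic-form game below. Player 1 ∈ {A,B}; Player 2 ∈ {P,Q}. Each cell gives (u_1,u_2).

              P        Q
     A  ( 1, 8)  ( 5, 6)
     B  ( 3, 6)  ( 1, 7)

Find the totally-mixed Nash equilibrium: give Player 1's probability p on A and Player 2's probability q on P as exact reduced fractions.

p=1/3, q=2/3

P1 indiff ⇒ q·1+(1-q)·5 = q·3+(1-q)·1 ⇒ q(-2) = (1-q)(-4) ⇒ q = 2/3
P2 indiff ⇒ p·8+(1-p)·6 = p·6+(1-p)·7 ⇒ p(2) = (1-p)(1) ⇒ p = 1/3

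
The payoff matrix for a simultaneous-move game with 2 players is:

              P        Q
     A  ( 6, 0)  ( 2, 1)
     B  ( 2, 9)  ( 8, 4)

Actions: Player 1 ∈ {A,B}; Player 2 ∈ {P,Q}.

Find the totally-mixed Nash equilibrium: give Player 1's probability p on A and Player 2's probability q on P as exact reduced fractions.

P1 indiff ⇒ q·6+(1-q)·2 = q·2+(1-q)·8 ⇒ q(4) = (1-q)(6) ⇒ q = 3/5
P2 indiff ⇒ p·0+(1-p)·9 = p·1+(1-p)·4 ⇒ p(-1) = (1-p)(-5) ⇒ p = 5/6

p=5/6, q=3/5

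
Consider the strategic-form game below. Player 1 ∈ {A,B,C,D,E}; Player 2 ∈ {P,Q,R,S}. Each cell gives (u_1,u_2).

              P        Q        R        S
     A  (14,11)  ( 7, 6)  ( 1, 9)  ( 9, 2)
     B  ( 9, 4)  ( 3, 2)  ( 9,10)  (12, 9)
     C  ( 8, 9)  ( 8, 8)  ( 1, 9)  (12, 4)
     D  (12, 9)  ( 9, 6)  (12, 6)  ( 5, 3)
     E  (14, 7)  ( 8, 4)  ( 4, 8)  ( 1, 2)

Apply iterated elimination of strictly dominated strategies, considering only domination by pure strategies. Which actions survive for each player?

P2 drop Q (P beats it: A:11>6 B:4>2 C:9>8 D:9>6 E:7>4)
P2 drop S (R beats it: A:9>2 B:10>9 C:9>4 D:6>3 E:8>2)
P1 drop B (D beats it: P:12>9 R:12>9)
P1 drop C (D beats it: P:12>8 R:12>1)
P1→{A,D,E} P2→{P,R}

Remaining: P1:{A,D,E} P2:{P,R}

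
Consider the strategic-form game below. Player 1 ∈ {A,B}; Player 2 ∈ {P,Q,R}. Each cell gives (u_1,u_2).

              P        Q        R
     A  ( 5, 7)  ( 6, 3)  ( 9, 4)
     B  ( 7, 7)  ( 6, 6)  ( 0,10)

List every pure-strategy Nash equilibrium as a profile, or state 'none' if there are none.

PSNE: ∅

(A,P): not NE [P1→B gives 7>5]
(A,Q): not NE [P2→P gives 7>3]
(A,R): not NE [P2→P gives 7>4]
(B,P): not NE [P2→R gives 10>7]
(B,Q): not NE [P2→R gives 10>6]
(B,R): not NE [P1→A gives 9>0]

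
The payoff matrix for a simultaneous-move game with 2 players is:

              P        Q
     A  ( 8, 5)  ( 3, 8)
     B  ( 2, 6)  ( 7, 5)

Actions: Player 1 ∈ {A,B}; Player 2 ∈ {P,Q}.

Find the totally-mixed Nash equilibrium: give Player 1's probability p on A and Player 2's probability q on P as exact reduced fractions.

p=1/4, q=2/5

P1 indiff ⇒ q·8+(1-q)·3 = q·2+(1-q)·7 ⇒ q(6) = (1-q)(4) ⇒ q = 2/5
P2 indiff ⇒ p·5+(1-p)·6 = p·8+(1-p)·5 ⇒ p(-3) = (1-p)(-1) ⇒ p = 1/4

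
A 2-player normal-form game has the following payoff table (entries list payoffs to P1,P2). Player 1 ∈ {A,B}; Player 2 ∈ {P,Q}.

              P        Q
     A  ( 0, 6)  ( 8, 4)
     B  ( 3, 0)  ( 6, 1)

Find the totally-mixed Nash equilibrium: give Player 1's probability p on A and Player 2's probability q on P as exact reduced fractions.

p=1/3, q=2/5

P1 indiff ⇒ q·0+(1-q)·8 = q·3+(1-q)·6 ⇒ q(-3) = (1-q)(-2) ⇒ q = 2/5
P2 indiff ⇒ p·6+(1-p)·0 = p·4+(1-p)·1 ⇒ p(2) = (1-p)(1) ⇒ p = 1/3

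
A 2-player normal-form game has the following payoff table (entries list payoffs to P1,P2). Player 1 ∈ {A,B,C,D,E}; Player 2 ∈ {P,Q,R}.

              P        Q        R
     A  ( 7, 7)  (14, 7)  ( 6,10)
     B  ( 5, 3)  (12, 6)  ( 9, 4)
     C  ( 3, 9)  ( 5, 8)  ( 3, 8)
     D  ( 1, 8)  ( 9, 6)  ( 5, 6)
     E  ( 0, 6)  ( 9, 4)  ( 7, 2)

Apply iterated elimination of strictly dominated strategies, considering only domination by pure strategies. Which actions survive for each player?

Remaining: P1:{A,B} P2:{Q,R}

P1 drop C (A beats it: P:7>3 Q:14>5 R:6>3)
P1 drop D (A beats it: P:7>1 Q:14>9 R:6>5)
P1 drop E (B beats it: P:5>0 Q:12>9 R:9>7)
P2 drop P (R beats it: A:10>7 B:4>3)
P1→{A,B} P2→{Q,R}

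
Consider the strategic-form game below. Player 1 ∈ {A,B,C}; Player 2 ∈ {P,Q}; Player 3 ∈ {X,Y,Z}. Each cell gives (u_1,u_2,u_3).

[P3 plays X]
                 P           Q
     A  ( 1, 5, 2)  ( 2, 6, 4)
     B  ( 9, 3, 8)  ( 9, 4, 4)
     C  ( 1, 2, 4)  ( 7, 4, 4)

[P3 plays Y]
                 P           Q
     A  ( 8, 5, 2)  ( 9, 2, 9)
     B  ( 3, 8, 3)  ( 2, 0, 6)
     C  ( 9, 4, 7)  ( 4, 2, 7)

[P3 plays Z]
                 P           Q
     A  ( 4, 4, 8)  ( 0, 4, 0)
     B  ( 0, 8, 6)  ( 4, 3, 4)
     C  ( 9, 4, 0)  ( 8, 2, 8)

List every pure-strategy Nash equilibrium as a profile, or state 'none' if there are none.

PSNE = {(C,P,Y)}

(A,P,X): not NE [P1→B gives 9>1; P2→Q gives 6>5; P3→Z gives 8>2]
(A,P,Y): not NE [P1→C gives 9>8; P3→Z gives 8>2]
(A,P,Z): not NE [P1→C gives 9>4]
(A,Q,X): not NE [P1→B gives 9>2; P3→Y gives 9>4]
(A,Q,Y): not NE [P2→P gives 5>2]
(A,Q,Z): not NE [P1→C gives 8>0; P3→Y gives 9>0]
(B,P,X): not NE [P2→Q gives 4>3]
(B,P,Y): not NE [P1→C gives 9>3; P3→X gives 8>3]
(B,P,Z): not NE [P1→C gives 9>0; P3→X gives 8>6]
(B,Q,X): not NE [P3→Y gives 6>4]
(B,Q,Y): not NE [P1→A gives 9>2; P2→P gives 8>0]
(B,Q,Z): not NE [P1→C gives 8>4; P2→P gives 8>3; P3→Y gives 6>4]
(C,P,X): not NE [P1→B gives 9>1; P2→Q gives 4>2; P3→Y gives 7>4]
(C,P,Y): NE
(C,P,Z): not NE [P3→Y gives 7>0]
(C,Q,X): not NE [P1→B gives 9>7; P3→Z gives 8>4]
(C,Q,Y): not NE [P1→A gives 9>4; P2→P gives 4>2; P3→Z gives 8>7]
(C,Q,Z): not NE [P2→P gives 4>2]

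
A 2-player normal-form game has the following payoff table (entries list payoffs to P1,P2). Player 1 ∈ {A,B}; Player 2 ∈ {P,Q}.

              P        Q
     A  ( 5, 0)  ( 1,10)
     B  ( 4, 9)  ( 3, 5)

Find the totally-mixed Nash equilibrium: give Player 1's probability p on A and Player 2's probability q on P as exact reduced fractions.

P1 indiff ⇒ q·5+(1-q)·1 = q·4+(1-q)·3 ⇒ q(1) = (1-q)(2) ⇒ q = 2/3
P2 indiff ⇒ p·0+(1-p)·9 = p·10+(1-p)·5 ⇒ p(-10) = (1-p)(-4) ⇒ p = 2/7

P1 mixes 2/7 on A; P2 mixes 2/3 on P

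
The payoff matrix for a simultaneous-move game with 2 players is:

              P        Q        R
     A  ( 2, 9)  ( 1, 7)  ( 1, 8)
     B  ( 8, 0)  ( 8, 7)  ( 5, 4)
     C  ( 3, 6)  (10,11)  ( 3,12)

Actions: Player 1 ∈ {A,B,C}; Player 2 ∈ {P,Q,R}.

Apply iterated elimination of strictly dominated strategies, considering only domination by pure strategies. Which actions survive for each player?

IESDS → P1:{B,C} P2:{Q,R}

P1 drop A (B beats it: P:8>2 Q:8>1 R:5>1)
P2 drop P (Q beats it: B:7>0 C:11>6)
P1→{B,C} P2→{Q,R}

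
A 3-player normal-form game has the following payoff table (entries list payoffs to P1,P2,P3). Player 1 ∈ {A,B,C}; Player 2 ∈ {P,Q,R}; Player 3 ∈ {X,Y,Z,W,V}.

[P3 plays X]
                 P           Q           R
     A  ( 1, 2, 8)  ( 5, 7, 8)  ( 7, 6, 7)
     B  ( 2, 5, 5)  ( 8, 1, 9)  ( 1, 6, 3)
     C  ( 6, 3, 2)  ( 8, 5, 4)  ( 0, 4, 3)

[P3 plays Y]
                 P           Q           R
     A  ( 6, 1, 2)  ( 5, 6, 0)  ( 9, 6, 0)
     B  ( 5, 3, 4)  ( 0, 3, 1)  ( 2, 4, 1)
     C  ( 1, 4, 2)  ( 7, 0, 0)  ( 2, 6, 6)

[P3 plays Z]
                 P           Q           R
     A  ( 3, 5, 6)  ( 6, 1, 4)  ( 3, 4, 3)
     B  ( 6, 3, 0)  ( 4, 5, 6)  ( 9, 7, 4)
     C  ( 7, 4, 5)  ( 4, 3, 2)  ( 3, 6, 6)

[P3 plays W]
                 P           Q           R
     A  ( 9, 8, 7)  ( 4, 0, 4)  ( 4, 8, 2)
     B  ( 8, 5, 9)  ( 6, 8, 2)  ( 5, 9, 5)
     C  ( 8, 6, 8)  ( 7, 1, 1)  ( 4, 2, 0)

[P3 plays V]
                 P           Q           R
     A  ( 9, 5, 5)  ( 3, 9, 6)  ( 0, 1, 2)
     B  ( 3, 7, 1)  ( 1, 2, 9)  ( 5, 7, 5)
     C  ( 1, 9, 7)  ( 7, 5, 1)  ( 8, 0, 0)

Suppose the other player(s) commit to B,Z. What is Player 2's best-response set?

P2 best: {R}

u_2(P vs B,Z) = 3
u_2(Q vs B,Z) = 5
u_2(R vs B,Z) = 7
max payoff 7 at {R}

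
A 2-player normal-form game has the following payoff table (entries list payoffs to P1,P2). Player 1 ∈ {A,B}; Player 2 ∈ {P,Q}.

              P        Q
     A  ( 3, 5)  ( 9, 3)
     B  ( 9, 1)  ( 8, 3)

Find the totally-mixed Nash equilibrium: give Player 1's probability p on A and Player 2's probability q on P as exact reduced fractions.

p=1/2, q=1/7

P1 indiff ⇒ q·3+(1-q)·9 = q·9+(1-q)·8 ⇒ q(-6) = (1-q)(-1) ⇒ q = 1/7
P2 indiff ⇒ p·5+(1-p)·1 = p·3+(1-p)·3 ⇒ p(2) = (1-p)(2) ⇒ p = 1/2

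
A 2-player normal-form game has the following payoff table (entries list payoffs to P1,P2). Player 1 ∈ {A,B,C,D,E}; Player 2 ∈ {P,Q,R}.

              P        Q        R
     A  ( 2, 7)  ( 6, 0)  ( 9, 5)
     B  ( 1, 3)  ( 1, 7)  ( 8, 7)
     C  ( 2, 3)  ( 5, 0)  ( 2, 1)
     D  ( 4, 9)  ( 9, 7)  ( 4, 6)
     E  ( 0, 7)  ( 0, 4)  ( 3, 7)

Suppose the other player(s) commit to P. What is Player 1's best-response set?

argmax u_1 = {D}

u_1(A vs P) = 2
u_1(B vs P) = 1
u_1(C vs P) = 2
u_1(D vs P) = 4
u_1(E vs P) = 0
max payoff 4 at {D}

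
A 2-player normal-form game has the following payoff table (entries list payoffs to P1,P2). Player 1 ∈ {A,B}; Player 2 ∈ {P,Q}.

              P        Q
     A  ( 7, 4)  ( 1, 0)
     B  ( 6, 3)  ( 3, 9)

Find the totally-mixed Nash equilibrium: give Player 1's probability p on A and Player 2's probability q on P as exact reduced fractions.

(p,q) = (3/5, 2/3)

P1 indiff ⇒ q·7+(1-q)·1 = q·6+(1-q)·3 ⇒ q(1) = (1-q)(2) ⇒ q = 2/3
P2 indiff ⇒ p·4+(1-p)·3 = p·0+(1-p)·9 ⇒ p(4) = (1-p)(6) ⇒ p = 3/5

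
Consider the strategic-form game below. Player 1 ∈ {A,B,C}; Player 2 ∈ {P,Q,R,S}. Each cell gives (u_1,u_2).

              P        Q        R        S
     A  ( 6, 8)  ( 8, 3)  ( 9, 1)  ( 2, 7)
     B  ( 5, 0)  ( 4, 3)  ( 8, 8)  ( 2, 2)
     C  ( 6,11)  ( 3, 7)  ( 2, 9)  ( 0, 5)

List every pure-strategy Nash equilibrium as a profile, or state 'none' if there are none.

(A,P): NE
(A,Q): not NE [P2→P gives 8>3]
(A,R): not NE [P2→P gives 8>1]
(A,S): not NE [P2→P gives 8>7]
(B,P): not NE [P1→C gives 6>5; P2→R gives 8>0]
(B,Q): not NE [P1→A gives 8>4; P2→R gives 8>3]
(B,R): not NE [P1→A gives 9>8]
(B,S): not NE [P2→R gives 8>2]
(C,P): NE
(C,Q): not NE [P1→A gives 8>3; P2→P gives 11>7]
(C,R): not NE [P1→A gives 9>2; P2→P gives 11>9]
(C,S): not NE [P1→B gives 2>0; P2→P gives 11>5]

PSNE = {(A,P), (C,P)}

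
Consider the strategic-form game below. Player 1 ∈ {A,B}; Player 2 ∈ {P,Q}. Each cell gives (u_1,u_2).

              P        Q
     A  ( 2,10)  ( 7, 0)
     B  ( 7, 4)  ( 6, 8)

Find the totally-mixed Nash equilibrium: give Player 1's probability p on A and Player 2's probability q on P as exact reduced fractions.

(p,q) = (2/7, 1/6)

P1 indiff ⇒ q·2+(1-q)·7 = q·7+(1-q)·6 ⇒ q(-5) = (1-q)(-1) ⇒ q = 1/6
P2 indiff ⇒ p·10+(1-p)·4 = p·0+(1-p)·8 ⇒ p(10) = (1-p)(4) ⇒ p = 2/7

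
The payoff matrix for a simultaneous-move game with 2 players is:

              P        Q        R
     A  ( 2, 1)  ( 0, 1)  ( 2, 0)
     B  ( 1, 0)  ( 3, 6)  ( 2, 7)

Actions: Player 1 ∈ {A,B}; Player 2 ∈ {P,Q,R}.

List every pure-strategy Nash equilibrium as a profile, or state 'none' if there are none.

PSNE = {(A,P), (B,R)}

(A,P): NE
(A,Q): not NE [P1→B gives 3>0]
(A,R): not NE [P2→Q gives 1>0]
(B,P): not NE [P1→A gives 2>1; P2→R gives 7>0]
(B,Q): not NE [P2→R gives 7>6]
(B,R): NE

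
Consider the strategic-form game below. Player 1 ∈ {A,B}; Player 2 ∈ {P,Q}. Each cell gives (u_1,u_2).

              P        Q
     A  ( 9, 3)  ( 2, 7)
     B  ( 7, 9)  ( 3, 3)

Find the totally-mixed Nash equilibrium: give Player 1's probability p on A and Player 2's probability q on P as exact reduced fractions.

P1 mixes 3/5 on A; P2 mixes 1/3 on P

P1 indiff ⇒ q·9+(1-q)·2 = q·7+(1-q)·3 ⇒ q(2) = (1-q)(1) ⇒ q = 1/3
P2 indiff ⇒ p·3+(1-p)·9 = p·7+(1-p)·3 ⇒ p(-4) = (1-p)(-6) ⇒ p = 3/5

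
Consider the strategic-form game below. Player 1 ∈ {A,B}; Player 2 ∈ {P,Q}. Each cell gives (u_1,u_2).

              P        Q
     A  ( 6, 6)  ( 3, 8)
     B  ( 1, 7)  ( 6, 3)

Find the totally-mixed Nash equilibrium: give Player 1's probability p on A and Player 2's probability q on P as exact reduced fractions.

P1 indiff ⇒ q·6+(1-q)·3 = q·1+(1-q)·6 ⇒ q(5) = (1-q)(3) ⇒ q = 3/8
P2 indiff ⇒ p·6+(1-p)·7 = p·8+(1-p)·3 ⇒ p(-2) = (1-p)(-4) ⇒ p = 2/3

P1 mixes 2/3 on A; P2 mixes 3/8 on P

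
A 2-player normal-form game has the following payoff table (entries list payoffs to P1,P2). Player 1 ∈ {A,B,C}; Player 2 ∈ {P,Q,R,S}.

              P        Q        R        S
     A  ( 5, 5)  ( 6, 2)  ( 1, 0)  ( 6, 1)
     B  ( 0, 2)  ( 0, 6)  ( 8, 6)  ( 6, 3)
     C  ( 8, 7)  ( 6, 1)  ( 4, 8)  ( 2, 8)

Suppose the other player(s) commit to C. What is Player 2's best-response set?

P2 best: {R,S}

u_2(P vs C) = 7
u_2(Q vs C) = 1
u_2(R vs C) = 8
u_2(S vs C) = 8
max payoff 8 at {R,S}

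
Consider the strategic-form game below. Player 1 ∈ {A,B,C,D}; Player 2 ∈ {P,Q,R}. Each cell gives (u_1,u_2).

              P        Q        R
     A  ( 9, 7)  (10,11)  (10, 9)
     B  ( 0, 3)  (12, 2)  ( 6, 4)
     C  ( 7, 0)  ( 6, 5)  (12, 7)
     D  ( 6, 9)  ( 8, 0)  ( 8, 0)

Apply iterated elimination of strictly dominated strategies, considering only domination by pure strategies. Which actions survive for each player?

IESDS → P1:{A,B,C} P2:{Q,R}

P1 drop D (A beats it: P:9>6 Q:10>8 R:10>8)
P2 drop P (R beats it: A:9>7 B:4>3 C:7>0)
P1→{A,B,C} P2→{Q,R}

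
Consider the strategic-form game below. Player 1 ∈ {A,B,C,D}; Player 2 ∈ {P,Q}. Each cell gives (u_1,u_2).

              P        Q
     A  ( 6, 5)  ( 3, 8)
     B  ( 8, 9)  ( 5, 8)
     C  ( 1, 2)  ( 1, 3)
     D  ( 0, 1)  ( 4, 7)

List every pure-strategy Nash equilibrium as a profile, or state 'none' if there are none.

(A,P): not NE [P1→B gives 8>6; P2→Q gives 8>5]
(A,Q): not NE [P1→B gives 5>3]
(B,P): NE
(B,Q): not NE [P2→P gives 9>8]
(C,P): not NE [P1→B gives 8>1; P2→Q gives 3>2]
(C,Q): not NE [P1→B gives 5>1]
(D,P): not NE [P1→B gives 8>0; P2→Q gives 7>1]
(D,Q): not NE [P1→B gives 5>4]

PSNE = {(B,P)}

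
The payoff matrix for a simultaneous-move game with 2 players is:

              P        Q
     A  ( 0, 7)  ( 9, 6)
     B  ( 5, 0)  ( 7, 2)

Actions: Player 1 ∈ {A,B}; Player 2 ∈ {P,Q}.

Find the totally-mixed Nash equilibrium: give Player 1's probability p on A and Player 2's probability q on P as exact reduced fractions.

(p,q) = (2/3, 2/7)

P1 indiff ⇒ q·0+(1-q)·9 = q·5+(1-q)·7 ⇒ q(-5) = (1-q)(-2) ⇒ q = 2/7
P2 indiff ⇒ p·7+(1-p)·0 = p·6+(1-p)·2 ⇒ p(1) = (1-p)(2) ⇒ p = 2/3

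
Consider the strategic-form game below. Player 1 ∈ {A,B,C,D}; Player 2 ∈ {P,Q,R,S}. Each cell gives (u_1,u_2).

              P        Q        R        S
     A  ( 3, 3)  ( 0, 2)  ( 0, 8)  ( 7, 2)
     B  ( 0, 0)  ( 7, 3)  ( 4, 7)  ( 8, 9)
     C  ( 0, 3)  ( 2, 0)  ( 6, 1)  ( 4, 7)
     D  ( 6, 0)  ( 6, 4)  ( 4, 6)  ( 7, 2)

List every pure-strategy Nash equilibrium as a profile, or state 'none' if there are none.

(A,P): not NE [P1→D gives 6>3; P2→R gives 8>3]
(A,Q): not NE [P1→B gives 7>0; P2→R gives 8>2]
(A,R): not NE [P1→C gives 6>0]
(A,S): not NE [P1→B gives 8>7; P2→R gives 8>2]
(B,P): not NE [P1→D gives 6>0; P2→S gives 9>0]
(B,Q): not NE [P2→S gives 9>3]
(B,R): not NE [P1→C gives 6>4; P2→S gives 9>7]
(B,S): NE
(C,P): not NE [P1→D gives 6>0; P2→S gives 7>3]
(C,Q): not NE [P1→B gives 7>2; P2→S gives 7>0]
(C,R): not NE [P2→S gives 7>1]
(C,S): not NE [P1→B gives 8>4]
(D,P): not NE [P2→R gives 6>0]
(D,Q): not NE [P1→B gives 7>6; P2→R gives 6>4]
(D,R): not NE [P1→C gives 6>4]
(D,S): not NE [P1→B gives 8>7; P2→R gives 6>2]

Nash profiles: (B,S)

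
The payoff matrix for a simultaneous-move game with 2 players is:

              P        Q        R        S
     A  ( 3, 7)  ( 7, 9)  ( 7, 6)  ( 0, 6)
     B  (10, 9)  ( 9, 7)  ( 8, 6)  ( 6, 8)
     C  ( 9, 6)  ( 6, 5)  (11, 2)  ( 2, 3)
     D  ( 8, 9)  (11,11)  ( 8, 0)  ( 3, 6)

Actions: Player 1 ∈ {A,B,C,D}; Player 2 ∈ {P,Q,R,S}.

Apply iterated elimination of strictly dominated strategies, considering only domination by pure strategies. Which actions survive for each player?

P1 drop A (B beats it: P:10>3 Q:9>7 R:8>7 S:6>0)
P2 drop R (P beats it: B:9>6 C:6>2 D:9>0)
P1 drop C (B beats it: P:10>9 Q:9>6 S:6>2)
P2 drop S (P beats it: B:9>8 D:9>6)
P1→{B,D} P2→{P,Q}

Survivors P1:{B,D} P2:{P,Q}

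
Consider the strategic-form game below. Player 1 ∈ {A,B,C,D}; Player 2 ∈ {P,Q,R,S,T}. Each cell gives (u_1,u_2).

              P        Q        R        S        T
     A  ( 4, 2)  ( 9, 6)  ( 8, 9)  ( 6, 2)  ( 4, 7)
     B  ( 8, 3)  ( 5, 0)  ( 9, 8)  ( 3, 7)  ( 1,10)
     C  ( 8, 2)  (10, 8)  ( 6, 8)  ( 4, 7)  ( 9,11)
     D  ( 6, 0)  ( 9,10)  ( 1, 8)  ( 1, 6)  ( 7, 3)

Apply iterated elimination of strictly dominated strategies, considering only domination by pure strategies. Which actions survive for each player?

P1 drop D (C beats it: P:8>6 Q:10>9 R:6>1 S:4>1 T:9>7)
P2 drop P (R beats it: A:9>2 B:8>3 C:8>2)
P2 drop Q (T beats it: A:7>6 B:10>0 C:11>8)
P2 drop S (R beats it: A:9>2 B:8>7 C:8>7)
P1→{A,B,C} P2→{R,T}

Remaining: P1:{A,B,C} P2:{R,T}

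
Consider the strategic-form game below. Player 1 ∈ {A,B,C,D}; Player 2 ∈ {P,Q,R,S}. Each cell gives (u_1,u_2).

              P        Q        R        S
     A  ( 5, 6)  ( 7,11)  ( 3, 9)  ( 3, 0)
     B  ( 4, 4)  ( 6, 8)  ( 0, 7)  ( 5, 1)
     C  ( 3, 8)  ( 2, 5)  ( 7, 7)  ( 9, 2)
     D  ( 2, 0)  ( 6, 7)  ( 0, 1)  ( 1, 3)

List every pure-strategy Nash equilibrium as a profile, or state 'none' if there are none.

(A,P): not NE [P2→Q gives 11>6]
(A,Q): NE
(A,R): not NE [P1→C gives 7>3; P2→Q gives 11>9]
(A,S): not NE [P1→C gives 9>3; P2→Q gives 11>0]
(B,P): not NE [P1→A gives 5>4; P2→Q gives 8>4]
(B,Q): not NE [P1→A gives 7>6]
(B,R): not NE [P1→C gives 7>0; P2→Q gives 8>7]
(B,S): not NE [P1→C gives 9>5; P2→Q gives 8>1]
(C,P): not NE [P1→A gives 5>3]
(C,Q): not NE [P1→A gives 7>2; P2→P gives 8>5]
(C,R): not NE [P2→P gives 8>7]
(C,S): not NE [P2→P gives 8>2]
(D,P): not NE [P1→A gives 5>2; P2→Q gives 7>0]
(D,Q): not NE [P1→A gives 7>6]
(D,R): not NE [P1→C gives 7>0; P2→Q gives 7>1]
(D,S): not NE [P1→C gives 9>1; P2→Q gives 7>3]

Nash profiles: (A,Q)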